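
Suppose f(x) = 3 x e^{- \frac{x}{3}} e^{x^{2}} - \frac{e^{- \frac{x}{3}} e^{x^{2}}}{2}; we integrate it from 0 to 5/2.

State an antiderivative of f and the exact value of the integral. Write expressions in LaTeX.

The substitution u = x^{2} - \frac{x}{3} works: f is exactly (dF/du)*(du/dx) for that inner function.
F(x) = \frac{3 e^{- \frac{x}{3}} e^{x^{2}}}{2} is an antiderivative of f.
Check: d/dx[\frac{3 e^{- \frac{x}{3}} e^{x^{2}}}{2}] = \frac{\left(6 x e^{x^{2}} - e^{x^{2}}\right) e^{- \frac{x}{3}}}{2}, which equals f(x).
F(5/2) = \frac{3 e^{\frac{65}{12}}}{2}; F(0) = \frac{3}{2}.
Integral = F(5/2) - F(0) = - \frac{3}{2} + \frac{3 e^{\frac{65}{12}}}{2}.

Antiderivative: F(x) = \frac{3 e^{- \frac{x}{3}} e^{x^{2}}}{2}; value = - \frac{3}{2} + \frac{3 e^{\frac{65}{12}}}{2}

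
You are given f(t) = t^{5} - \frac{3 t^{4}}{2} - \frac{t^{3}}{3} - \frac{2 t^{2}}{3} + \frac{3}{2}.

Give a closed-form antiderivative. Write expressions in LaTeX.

An antiderivative is F(t) = \frac{t \left(30 t^{5} - 54 t^{4} - 15 t^{3} - 40 t^{2} + 270\right)}{180}.

Integrate term by term and add the pieces.
Check: d/dt[\frac{t \left(30 t^{5} - 54 t^{4} - 15 t^{3} - 40 t^{2} + 270\right)}{180}] = t^{5} - \frac{3 t^{4}}{2} - \frac{t^{3}}{3} - \frac{2 t^{2}}{3} + \frac{3}{2} = f(t).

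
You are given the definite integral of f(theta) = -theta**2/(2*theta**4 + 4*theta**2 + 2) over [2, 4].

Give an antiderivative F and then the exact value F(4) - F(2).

Recover f(theta) by differentiating a candidate F(theta); any mismatch rules it out.
F(theta) = theta/(4*theta**2 + 4) - atan(theta)/4 is an antiderivative of f.
Check: d/dtheta[theta/(4*theta**2 + 4) - atan(theta)/4] = -theta**2/(2*theta**4 + 4*theta**2 + 2) = f(theta).
F(4) = 1/17 - atan(4)/4; F(2) = 1/10 - atan(2)/4.
Integral = F(4) - F(2) = -atan(4)/4 - 7/170 + atan(2)/4.

Antiderivative: F(theta) = theta/(4*theta**2 + 4) - atan(theta)/4; value = -atan(4)/4 - 7/170 + atan(2)/4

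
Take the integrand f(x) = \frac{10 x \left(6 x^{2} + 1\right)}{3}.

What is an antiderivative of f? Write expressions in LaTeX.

An antiderivative is F(x) = 5 x^{4} + \frac{5 x^{2}}{3}.

The substitution u = - 2 x^{2} - \frac{1}{3} works: f is exactly (dF/du)*(du/dx) for that inner function.
Check: d/dx[5 x^{4} + \frac{5 x^{2}}{3}] = 20 x^{3} + \frac{10 x}{3}, which equals f(x).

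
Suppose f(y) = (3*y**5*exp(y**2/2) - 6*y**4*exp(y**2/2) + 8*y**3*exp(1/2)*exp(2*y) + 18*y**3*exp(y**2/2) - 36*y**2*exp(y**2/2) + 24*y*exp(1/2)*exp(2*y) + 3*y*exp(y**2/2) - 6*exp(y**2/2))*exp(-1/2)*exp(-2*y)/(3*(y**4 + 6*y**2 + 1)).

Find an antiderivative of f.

An antiderivative is F(y) = (3*exp(y**2/2 - 2*y - 1/2) + 2*log(y**4/3 + 2*y**2 + 1/3))/3.

Recover f(y) by differentiating a candidate F(y); any mismatch rules it out.
Check: d/dy[(3*exp(y**2/2 - 2*y - 1/2) + 2*log(y**4/3 + 2*y**2 + 1/3))/3] = (3*y**5 - 6*y**4 + 8*y**3*exp(1/2)*exp(2*y)*exp(-y**2/2) + 18*y**3 - 36*y**2 + 24*y*exp(1/2)*exp(2*y)*exp(-y**2/2) + 3*y - 6)/(3*y**4*exp(1/2)*exp(2*y)*exp(-y**2/2) + 18*y**2*exp(1/2)*exp(2*y)*exp(-y**2/2) + 3*exp(1/2)*exp(2*y)*exp(-y**2/2)), which equals f(y).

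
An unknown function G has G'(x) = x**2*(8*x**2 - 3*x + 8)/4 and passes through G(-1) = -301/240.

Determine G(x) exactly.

G(x) = 2*x**5/5 - 3*x**4/16 + 2*x**3/3

A first test for any G(x): its x-derivative must equal the given G'(x).
A general antiderivative is 2*x**5/5 - 3*x**4/16 + 2*x**3/3 + C.
The condition gives C = -301/240 - (-301/240) = 0.
So G(x) = 2*x**5/5 - 3*x**4/16 + 2*x**3/3.
Check: d/dx[2*x**5/5 - 3*x**4/16 + 2*x**3/3] = 2*x**4 - 3*x**3/4 + 2*x**2, which equals G'(x).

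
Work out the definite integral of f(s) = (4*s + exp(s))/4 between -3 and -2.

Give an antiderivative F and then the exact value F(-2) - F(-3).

An antiderivative F(s) passes only if d/ds[F] lands on f(s) exactly.
F(s) = s**2/2 + exp(s)/4 is an antiderivative of f.
Check: d/ds[s**2/2 + exp(s)/4] = s + exp(s)/4, which equals f(s).
F(-2) = exp(-2)/4 + 2; F(-3) = exp(-3)/4 + 9/2.
Integral = F(-2) - F(-3) = -5/2 - exp(-3)/4 + exp(-2)/4.

Antiderivative: F(s) = s**2/2 + exp(s)/4; value = -5/2 - exp(-3)/4 + exp(-2)/4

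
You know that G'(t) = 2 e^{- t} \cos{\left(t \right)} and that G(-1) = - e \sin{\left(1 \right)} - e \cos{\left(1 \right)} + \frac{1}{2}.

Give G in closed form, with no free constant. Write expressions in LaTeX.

G(t) = \frac{\left(e^{t} + 2 \sin{\left(t \right)} - 2 \cos{\left(t \right)}\right) e^{- t}}{2}

The proposed G(t) is checked by its d/dt: the result must match the given G'(t).
A general antiderivative is e^{- t} \sin{\left(t \right)} - e^{- t} \cos{\left(t \right)} + C.
The condition gives C = - e \sin{\left(1 \right)} - e \cos{\left(1 \right)} + \frac{1}{2} - (- e \sin{\left(1 \right)} - e \cos{\left(1 \right)}) = \frac{1}{2}.
So G(t) = \frac{\left(e^{t} + 2 \sin{\left(t \right)} - 2 \cos{\left(t \right)}\right) e^{- t}}{2}.
Check: d/dt[\frac{\left(e^{t} + 2 \sin{\left(t \right)} - 2 \cos{\left(t \right)}\right) e^{- t}}{2}] = 2 e^{- t} \cos{\left(t \right)} = G'(t).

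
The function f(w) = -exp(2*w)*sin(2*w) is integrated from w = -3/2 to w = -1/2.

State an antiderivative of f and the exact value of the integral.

Whatever form F(w) takes, F'(w) = f(w) is non-negotiable.
F(w) = -exp(2*w)*sin(2*w)/4 + exp(2*w)*cos(2*w)/4 is an antiderivative of f.
Check: d/dw[-exp(2*w)*sin(2*w)/4 + exp(2*w)*cos(2*w)/4] = -exp(2*w)*sin(2*w) = f(w).
F(-1/2) = exp(-1)*cos(1)/4 + exp(-1)*sin(1)/4; F(-3/2) = exp(-3)*cos(3)/4 + exp(-3)*sin(3)/4.
Integral = F(-1/2) - F(-3/2) = -exp(-3)*sin(3)/4 - exp(-3)*cos(3)/4 + exp(-1)*cos(1)/4 + exp(-1)*sin(1)/4.

Antiderivative: F(w) = -exp(2*w)*sin(2*w)/4 + exp(2*w)*cos(2*w)/4; value = -exp(-3)*sin(3)/4 - exp(-3)*cos(3)/4 + exp(-1)*cos(1)/4 + exp(-1)*sin(1)/4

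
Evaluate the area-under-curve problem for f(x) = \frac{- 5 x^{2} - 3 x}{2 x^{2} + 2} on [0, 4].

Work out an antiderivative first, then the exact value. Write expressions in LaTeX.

Antiderivative: F(x) = - \frac{5 x}{2} - \frac{3 \log{\left(x^{2} + 1 \right)}}{4} + \frac{5 \operatorname{atan}{\left(x \right)}}{2}; value = -10 - \frac{3 \log{\left(17 \right)}}{4} + \frac{5 \operatorname{atan}{\left(4 \right)}}{2}

Whatever form F(x) takes, F'(x) = f(x) is non-negotiable.
F(x) = - \frac{5 x}{2} - \frac{3 \log{\left(x^{2} + 1 \right)}}{4} + \frac{5 \operatorname{atan}{\left(x \right)}}{2} is an antiderivative of f.
Check: d/dx[- \frac{5 x}{2} - \frac{3 \log{\left(x^{2} + 1 \right)}}{4} + \frac{5 \operatorname{atan}{\left(x \right)}}{2}] = \frac{- 5 x^{2} - 3 x}{2 x^{2} + 2} = f(x).
F(4) = -10 - \frac{3 \log{\left(17 \right)}}{4} + \frac{5 \operatorname{atan}{\left(4 \right)}}{2}; F(0) = 0.
Integral = F(4) - F(0) = -10 - \frac{3 \log{\left(17 \right)}}{4} + \frac{5 \operatorname{atan}{\left(4 \right)}}{2}.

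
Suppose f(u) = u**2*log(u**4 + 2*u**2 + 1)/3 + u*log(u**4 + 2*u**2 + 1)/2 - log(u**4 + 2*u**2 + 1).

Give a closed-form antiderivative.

Integrate term by term and add the pieces.
Check: d/du[u**3*log(u**4 + 2*u**2 + 1)/9 - 4*u**3/27 + u**2*log(u**4 + 2*u**2 + 1)/4 - u**2/2 - u*log(u**4 + 2*u**2 + 1) + 40*u/9 + log(u**2 + 1)/2 - 40*atan(u)/9] = u**2*log(u**4 + 2*u**2 + 1)/3 + u*log(u**4 + 2*u**2 + 1)/2 - log(u**4 + 2*u**2 + 1) = f(u).

An antiderivative is F(u) = u**3*log(u**4 + 2*u**2 + 1)/9 - 4*u**3/27 + u**2*log(u**4 + 2*u**2 + 1)/4 - u**2/2 - u*log(u**4 + 2*u**2 + 1) + 40*u/9 + log(u**2 + 1)/2 - 40*atan(u)/9.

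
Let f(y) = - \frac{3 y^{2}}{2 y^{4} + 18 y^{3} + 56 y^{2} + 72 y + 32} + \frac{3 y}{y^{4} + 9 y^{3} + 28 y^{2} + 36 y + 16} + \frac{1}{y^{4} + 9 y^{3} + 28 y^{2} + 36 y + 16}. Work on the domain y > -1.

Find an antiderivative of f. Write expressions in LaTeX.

An antiderivative is F(y) = - \frac{14 y \log{\left(y + 1 \right)} + 21 y \log{\left(y + 2 \right)} - 35 y \log{\left(y + 4 \right)} + 28 \log{\left(y + 1 \right)} + 42 \log{\left(y + 2 \right)} - 70 \log{\left(y + 4 \right)} + 66}{12 \left(y + 2\right)}.

The denominator factors as 2 \left(y + 1\right) \left(y + 2\right)^{2} \left(y + 4\right); partial fractions split f into directly integrable pieces: \frac{35}{12 \left(y + 4\right)} - \frac{7}{4 \left(y + 2\right)} + \frac{11}{2 \left(y + 2\right)^{2}} - \frac{7}{6 \left(y + 1\right)}.
Check: d/dy[- \frac{14 y \log{\left(y + 1 \right)} + 21 y \log{\left(y + 2 \right)} - 35 y \log{\left(y + 4 \right)} + 28 \log{\left(y + 1 \right)} + 42 \log{\left(y + 2 \right)} - 70 \log{\left(y + 4 \right)} + 66}{12 \left(y + 2\right)}] = \frac{- 3 y^{2} + 6 y + 2}{2 y^{4} + 18 y^{3} + 56 y^{2} + 72 y + 32}, which equals f(y).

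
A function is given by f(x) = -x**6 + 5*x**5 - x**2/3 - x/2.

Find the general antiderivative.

Integrate term by term and add the pieces.
Check: d/dx[-x**7/7 + 5*x**6/6 - x**3/9 - x**2/4] = -x**6 + 5*x**5 - x**2/3 - x/2 = f(x).

F(x) = -x**7/7 + 5*x**6/6 - x**3/9 - x**2/4 + C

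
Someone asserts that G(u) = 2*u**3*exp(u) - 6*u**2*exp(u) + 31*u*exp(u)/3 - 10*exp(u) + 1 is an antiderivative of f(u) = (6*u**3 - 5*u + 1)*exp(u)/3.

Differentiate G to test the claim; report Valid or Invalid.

Valid - differentiating G returns exactly f.

d/du[G] = 2*u**3*exp(u) - 5*u*exp(u)/3 + exp(u)/3
This equals f(u) exactly, so the claim holds.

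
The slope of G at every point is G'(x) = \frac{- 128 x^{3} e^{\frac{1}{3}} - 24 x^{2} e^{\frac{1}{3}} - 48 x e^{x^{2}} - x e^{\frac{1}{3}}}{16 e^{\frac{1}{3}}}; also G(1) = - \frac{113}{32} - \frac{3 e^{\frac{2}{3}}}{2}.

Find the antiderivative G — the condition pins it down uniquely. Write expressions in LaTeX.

G(x) = - 2 x^{4} - \frac{x^{3}}{2} - \frac{x^{2}}{32} - \frac{3 e^{x^{2}}}{2 e^{\frac{1}{3}}} - 1

The proposed G(x) is checked by its d/dx: the result must match the given G'(x).
A general antiderivative is - \frac{\left(- 2 x^{2} - \frac{x}{4}\right)^{2}}{2} - \frac{3 e^{x^{2} - \frac{1}{3}}}{2} + C.
The condition gives C = - \frac{113}{32} - \frac{3 e^{\frac{2}{3}}}{2} - (- \frac{3 e^{\frac{2}{3}}}{2} - \frac{81}{32}) = -1.
So G(x) = - 2 x^{4} - \frac{x^{3}}{2} - \frac{x^{2}}{32} - \frac{3 e^{x^{2}}}{2 e^{\frac{1}{3}}} - 1.
Check: d/dx[- 2 x^{4} - \frac{x^{3}}{2} - \frac{x^{2}}{32} - \frac{3 e^{x^{2}}}{2 e^{\frac{1}{3}}} - 1] = \frac{- 128 x^{3} e^{\frac{1}{3}} - 24 x^{2} e^{\frac{1}{3}} - 48 x e^{x^{2}} - x e^{\frac{1}{3}}}{16 e^{\frac{1}{3}}} = G'(x).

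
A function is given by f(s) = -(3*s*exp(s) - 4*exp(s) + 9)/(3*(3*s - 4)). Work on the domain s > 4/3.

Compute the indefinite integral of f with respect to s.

A candidate is checked by its d/ds: the result must match f(s).
Check: d/ds[-exp(s)/3 - log(3*s/2 - 2)] = (-3*s*exp(s) + 4*exp(s) - 9)/(9*s - 12), which equals f(s).

F(s) = -exp(s)/3 - log(3*s/2 - 2) + C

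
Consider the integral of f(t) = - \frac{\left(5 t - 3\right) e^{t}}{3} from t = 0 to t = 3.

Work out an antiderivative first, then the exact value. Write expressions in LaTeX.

f has the shape u'v + uv' for u = \frac{8}{3} - \frac{5 t}{3} and v = e^{t} — it is the derivative of the product u*v.
F(t) = - \frac{5 t e^{t}}{3} + \frac{8 e^{t}}{3} is an antiderivative of f.
Check: d/dt[- \frac{5 t e^{t}}{3} + \frac{8 e^{t}}{3}] = - \frac{5 t e^{t}}{3} + e^{t}, which equals f(t).
F(3) = - \frac{7 e^{3}}{3}; F(0) = \frac{8}{3}.
Integral = F(3) - F(0) = - \frac{7 e^{3}}{3} - \frac{8}{3}.

Antiderivative: F(t) = - \frac{5 t e^{t}}{3} + \frac{8 e^{t}}{3}; value = - \frac{7 e^{3}}{3} - \frac{8}{3}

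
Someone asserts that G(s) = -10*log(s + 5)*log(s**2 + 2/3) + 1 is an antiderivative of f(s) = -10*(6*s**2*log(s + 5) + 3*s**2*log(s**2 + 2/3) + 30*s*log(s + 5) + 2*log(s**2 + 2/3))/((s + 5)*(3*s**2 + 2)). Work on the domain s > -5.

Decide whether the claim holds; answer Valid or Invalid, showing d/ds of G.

Valid - differentiating G returns exactly f.

d/ds[G] = (-60*s**2*log(s + 5) - 30*s**2*log(s**2 + 2/3) - 300*s*log(s + 5) - 20*log(s**2 + 2/3))/(3*s**3 + 15*s**2 + 2*s + 10)
This equals f(s) exactly, so the claim holds.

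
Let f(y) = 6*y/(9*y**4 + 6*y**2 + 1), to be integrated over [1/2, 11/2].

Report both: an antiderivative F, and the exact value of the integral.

f matches the chain-rule pattern g'(h)*h' with inner function h(y) = 2*y**2 + 2/3; substituting u = h(y) collapses the integral.
F(y) = -2/(3*(2*y**2 + 2/3)) is an antiderivative of f.
Check: d/dy[-2/(3*(2*y**2 + 2/3))] = 6*y/(9*y**4 + 6*y**2 + 1) = f(y).
F(11/2) = -4/367; F(1/2) = -4/7.
Integral = F(11/2) - F(1/2) = 1440/2569.

Antiderivative: F(y) = -2/(3*(2*y**2 + 2/3)); value = 1440/2569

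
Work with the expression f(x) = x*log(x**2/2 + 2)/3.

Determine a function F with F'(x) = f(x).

For F(x) to be correct the identity F'(x) - f(x) = 0 must hold.
Check: d/dx[x**2*log(x**2/2 + 2)/6 - x**2/6 + 2*log(x**2 + 4)/3] = x*log(x**2/2 + 2)/3 = f(x).

An antiderivative is F(x) = x**2*log(x**2/2 + 2)/6 - x**2/6 + 2*log(x**2 + 4)/3.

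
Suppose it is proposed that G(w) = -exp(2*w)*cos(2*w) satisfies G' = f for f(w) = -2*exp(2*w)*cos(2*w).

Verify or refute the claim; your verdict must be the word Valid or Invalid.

Invalid: d/dw[G] - f = 2*exp(2*w)*sin(2*w), which is not 0.

d/dw[G] = 2*exp(2*w)*sin(2*w) - 2*exp(2*w)*cos(2*w)
d/dw[G] - f(w) = 2*exp(2*w)*sin(2*w) != 0.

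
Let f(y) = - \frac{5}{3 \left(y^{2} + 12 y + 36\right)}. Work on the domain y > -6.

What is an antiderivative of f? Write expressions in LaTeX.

An antiderivative is F(y) = \frac{5}{3 \left(y + 6\right)}.

For F(y) to be correct the identity F'(y) - f(y) = 0 must hold.
Check: d/dy[\frac{5}{3 \left(y + 6\right)}] = - \frac{5}{3 y^{2} + 36 y + 108}, which equals f(y).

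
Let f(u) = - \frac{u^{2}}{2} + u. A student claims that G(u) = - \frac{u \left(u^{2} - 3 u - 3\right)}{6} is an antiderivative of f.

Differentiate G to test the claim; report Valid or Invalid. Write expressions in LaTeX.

d/du[G] = - \frac{u^{2}}{2} + u + \frac{1}{2}
d/du[G] - f(u) = \frac{1}{2} != 0.

Invalid: d/du[G] - f = \frac{1}{2}, which is not 0.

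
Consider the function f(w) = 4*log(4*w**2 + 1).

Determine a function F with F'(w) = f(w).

A first test for any F(w): its w-derivative must equal f(w) identically.
Check: d/dw[4*(w*log(4*w**2 + 1) - 2*w + atan(2*w))] = 4*log(4*w**2 + 1) = f(w).

An antiderivative is F(w) = 4*(w*log(4*w**2 + 1) - 2*w + atan(2*w)).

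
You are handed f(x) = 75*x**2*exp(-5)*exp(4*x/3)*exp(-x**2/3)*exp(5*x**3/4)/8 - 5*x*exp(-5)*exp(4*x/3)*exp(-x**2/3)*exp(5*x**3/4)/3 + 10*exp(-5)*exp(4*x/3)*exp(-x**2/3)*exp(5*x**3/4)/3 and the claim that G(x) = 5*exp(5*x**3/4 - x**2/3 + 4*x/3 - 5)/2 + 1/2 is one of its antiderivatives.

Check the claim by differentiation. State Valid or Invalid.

d/dx[G] = 75*x**2*exp(-5)*exp(4*x/3)*exp(-x**2/3)*exp(5*x**3/4)/8 - 5*x*exp(-5)*exp(4*x/3)*exp(-x**2/3)*exp(5*x**3/4)/3 + 10*exp(-5)*exp(4*x/3)*exp(-x**2/3)*exp(5*x**3/4)/3
This equals f(x) exactly, so the claim holds.

Valid - the claim checks out under differentiation.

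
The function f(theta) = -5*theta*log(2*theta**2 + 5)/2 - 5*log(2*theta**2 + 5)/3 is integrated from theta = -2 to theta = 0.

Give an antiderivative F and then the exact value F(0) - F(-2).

Antiderivative: F(theta) = 5*theta**2/4 + 10*theta/3 + (-5*theta**2/4 - 5*theta/3)*log(2*theta**2 + 5) - 25*log(theta**2 + 5/2)/8 - 5*sqrt(10)*atan(sqrt(10)*theta/5)/3; value = -5*sqrt(10)*atan(2*sqrt(10)/5)/3 - 25*log(5/2)/8 + 5/3 + 5*log(13)/3 + 25*log(13/2)/8

The integrand splits into summands that can be handled one at a time.
F(theta) = 5*theta**2/4 + 10*theta/3 + (-5*theta**2/4 - 5*theta/3)*log(2*theta**2 + 5) - 25*log(theta**2 + 5/2)/8 - 5*sqrt(10)*atan(sqrt(10)*theta/5)/3 is an antiderivative of f.
Check: d/dtheta[5*theta**2/4 + 10*theta/3 + (-5*theta**2/4 - 5*theta/3)*log(2*theta**2 + 5) - 25*log(theta**2 + 5/2)/8 - 5*sqrt(10)*atan(sqrt(10)*theta/5)/3] = -5*theta*log(2*theta**2 + 5)/2 - 5*log(2*theta**2 + 5)/3 = f(theta).
F(0) = -25*log(5/2)/8; F(-2) = -25*log(13/2)/8 - 5*log(13)/3 - 5/3 + 5*sqrt(10)*atan(2*sqrt(10)/5)/3.
Integral = F(0) - F(-2) = -5*sqrt(10)*atan(2*sqrt(10)/5)/3 - 25*log(5/2)/8 + 5/3 + 5*log(13)/3 + 25*log(13/2)/8.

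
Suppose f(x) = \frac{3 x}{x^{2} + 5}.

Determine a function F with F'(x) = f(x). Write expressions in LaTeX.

An antiderivative is F(x) = \frac{3 \log{\left(x^{2} + 5 \right)}}{2}.

The substitution u = x^{2} + 5 works: f is exactly (dF/du)*(du/dx) for that inner function.
Check: d/dx[\frac{3 \log{\left(x^{2} + 5 \right)}}{2}] = \frac{3 x}{x^{2} + 5} = f(x).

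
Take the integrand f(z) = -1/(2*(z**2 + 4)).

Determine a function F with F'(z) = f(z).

An antiderivative is F(z) = -atan(z/2)/4.

Check any antiderivative F(z) by computing F'(z) and comparing it with f(z).
Check: d/dz[-atan(z/2)/4] = -1/(2*z**2 + 8), which equals f(z).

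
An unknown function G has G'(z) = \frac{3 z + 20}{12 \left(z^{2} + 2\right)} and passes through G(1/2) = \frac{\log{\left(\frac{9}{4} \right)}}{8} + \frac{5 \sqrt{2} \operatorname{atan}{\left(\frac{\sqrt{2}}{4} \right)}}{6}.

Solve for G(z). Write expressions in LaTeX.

G(z) = \frac{\log{\left(z^{2} + 2 \right)}}{8} + \frac{5 \sqrt{2} \operatorname{atan}{\left(\frac{\sqrt{2} z}{2} \right)}}{6}

Any candidate G(z) must reproduce the stated G'(z) exactly.
A general antiderivative is \frac{\log{\left(z^{2} + 2 \right)}}{8} + \frac{5 \sqrt{2} \operatorname{atan}{\left(\frac{\sqrt{2} z}{2} \right)}}{6} + C.
The condition gives C = \frac{\log{\left(\frac{9}{4} \right)}}{8} + \frac{5 \sqrt{2} \operatorname{atan}{\left(\frac{\sqrt{2}}{4} \right)}}{6} - (\frac{\log{\left(\frac{9}{4} \right)}}{8} + \frac{5 \sqrt{2} \operatorname{atan}{\left(\frac{\sqrt{2}}{4} \right)}}{6}) = 0.
So G(z) = \frac{\log{\left(z^{2} + 2 \right)}}{8} + \frac{5 \sqrt{2} \operatorname{atan}{\left(\frac{\sqrt{2} z}{2} \right)}}{6}.
Check: d/dz[\frac{\log{\left(z^{2} + 2 \right)}}{8} + \frac{5 \sqrt{2} \operatorname{atan}{\left(\frac{\sqrt{2} z}{2} \right)}}{6}] = \frac{3 z + 20}{12 z^{2} + 24}, which equals G'(z).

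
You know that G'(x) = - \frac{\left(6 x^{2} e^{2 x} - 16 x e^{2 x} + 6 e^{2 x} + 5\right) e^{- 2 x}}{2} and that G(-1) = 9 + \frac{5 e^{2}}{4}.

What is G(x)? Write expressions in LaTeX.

The proposed G(x) is checked by its d/dx: the result must match the given G'(x).
A general antiderivative is - x^{3} + 4 x^{2} - 3 x + \frac{5 e^{- 2 x}}{4} + C.
The condition gives C = 9 + \frac{5 e^{2}}{4} - (8 + \frac{5 e^{2}}{4}) = 1.
So G(x) = - \frac{\left(4 x^{3} e^{2 x} - 16 x^{2} e^{2 x} + 12 x e^{2 x} - 4 e^{2 x} - 5\right) e^{- 2 x}}{4}.
Check: d/dx[- \frac{\left(4 x^{3} e^{2 x} - 16 x^{2} e^{2 x} + 12 x e^{2 x} - 4 e^{2 x} - 5\right) e^{- 2 x}}{4}] = \frac{\left(- 6 x^{2} e^{2 x} + 16 x e^{2 x} - 6 e^{2 x} - 5\right) e^{- 2 x}}{2}, which equals G'(x).

G(x) = - \frac{\left(4 x^{3} e^{2 x} - 16 x^{2} e^{2 x} + 12 x e^{2 x} - 4 e^{2 x} - 5\right) e^{- 2 x}}{4}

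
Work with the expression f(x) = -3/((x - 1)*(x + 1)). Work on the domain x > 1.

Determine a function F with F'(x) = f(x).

An antiderivative is F(x) = -3*log(x - 1)/2 + 3*log(x + 1)/2.

Factor the denominator ((x - 1)*(x + 1)) and decompose: f = 3/(2*(x + 1)) - 3/(2*(x - 1)); each piece integrates to a log, atan, or power term.
Check: d/dx[-3*log(x - 1)/2 + 3*log(x + 1)/2] = -3/(x**2 - 1), which equals f(x).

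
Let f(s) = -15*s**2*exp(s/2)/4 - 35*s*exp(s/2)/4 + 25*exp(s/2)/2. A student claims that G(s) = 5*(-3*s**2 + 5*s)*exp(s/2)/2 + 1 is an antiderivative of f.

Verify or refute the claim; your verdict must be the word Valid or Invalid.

Valid. The derivative of G reproduces f.

d/ds[G] = -15*s**2*exp(s/2)/4 - 35*s*exp(s/2)/4 + 25*exp(s/2)/2
This equals f(s) exactly, so the claim holds.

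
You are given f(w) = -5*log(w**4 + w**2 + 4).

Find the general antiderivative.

Check any antiderivative F(w) by computing F'(w) and comparing it with f(w).
Check: d/dw[-5*w*log(w**4 + w**2 + 4) + 20*w + 5*sqrt(3)*log(w**2 - sqrt(3)*w + 2)/2 - 5*sqrt(3)*log(w**2 + sqrt(3)*w + 2)/2 - 5*sqrt(5)*atan(2*sqrt(5)*w/5 - sqrt(15)/5) - 5*sqrt(5)*atan(2*sqrt(5)*w/5 + sqrt(15)/5)] = -5*log(w**4 + w**2 + 4) = f(w).

F(w) = -5*w*log(w**4 + w**2 + 4) + 20*w + 5*sqrt(3)*log(w**2 - sqrt(3)*w + 2)/2 - 5*sqrt(3)*log(w**2 + sqrt(3)*w + 2)/2 - 5*sqrt(5)*atan(2*sqrt(5)*w/5 - sqrt(15)/5) - 5*sqrt(5)*atan(2*sqrt(5)*w/5 + sqrt(15)/5) + C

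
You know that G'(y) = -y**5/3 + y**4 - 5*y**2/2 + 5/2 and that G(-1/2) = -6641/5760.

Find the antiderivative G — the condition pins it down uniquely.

G(y) = -y*(5*y**5 - 18*y**4 + 75*y**2 - 225)/90

The integrand splits into summands that can be handled one at a time.
A general antiderivative is -y**6/18 + y**5/5 - 5*y**3/6 + 5*y/2 + C.
The condition gives C = -6641/5760 - (-6641/5760) = 0.
So G(y) = -y*(5*y**5 - 18*y**4 + 75*y**2 - 225)/90.
Check: d/dy[-y*(5*y**5 - 18*y**4 + 75*y**2 - 225)/90] = -y**5/3 + y**4 - 5*y**2/2 + 5/2 = G'(y).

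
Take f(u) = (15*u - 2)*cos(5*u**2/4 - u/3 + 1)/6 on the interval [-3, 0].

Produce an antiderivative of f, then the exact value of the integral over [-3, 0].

f matches the chain-rule pattern g'(h)*h' with inner function h(u) = 5*u**2/4 - u/3 + 1; substituting w = h(u) collapses the integral.
F(u) = sin(5*u**2/4 - u/3 + 1) is an antiderivative of f.
Check: d/du[sin(5*u**2/4 - u/3 + 1)] = 5*u*cos(5*u**2/4 - u/3 + 1)/2 - cos(5*u**2/4 - u/3 + 1)/3, which equals f(u).
F(0) = sin(1); F(-3) = sin(53/4).
Integral = F(0) - F(-3) = -sin(53/4) + sin(1).

Antiderivative: F(u) = sin(5*u**2/4 - u/3 + 1); value = -sin(53/4) + sin(1)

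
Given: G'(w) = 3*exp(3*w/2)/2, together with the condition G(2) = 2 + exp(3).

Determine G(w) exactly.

G(w) = exp(3*w/2) + 2

Since d/dw undoes antidifferentiation here, G(w) must give back the stated G'(w).
A general antiderivative is exp(3*w/2) + C.
The condition gives C = 2 + exp(3) - (exp(3)) = 2.
So G(w) = exp(3*w/2) + 2.
Check: d/dw[exp(3*w/2) + 2] = 3*exp(3*w/2)/2 = G'(w).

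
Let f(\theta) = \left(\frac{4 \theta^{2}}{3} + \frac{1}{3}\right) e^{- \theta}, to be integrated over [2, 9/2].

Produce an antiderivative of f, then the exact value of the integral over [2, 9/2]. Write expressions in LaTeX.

Antiderivative: F(\theta) = \frac{\left(- 4 \theta^{2} - 8 \theta - 9\right) e^{- \theta}}{3}; value = - \frac{42}{e^{\frac{9}{2}}} + \frac{41}{3 e^{2}}

Recognize the product-rule pattern: f = u'v + uv' with u = - \frac{4 \theta^{2}}{3} - \frac{8 \theta}{3} - 3, v = e^{- \theta}, so integration by parts undoes it.
F(\theta) = \frac{\left(- 4 \theta^{2} - 8 \theta - 9\right) e^{- \theta}}{3} is an antiderivative of f.
Check: d/d\theta[\frac{\left(- 4 \theta^{2} - 8 \theta - 9\right) e^{- \theta}}{3}] = \frac{\left(4 \theta^{2} + 1\right) e^{- \theta}}{3}, which equals f(\theta).
F(9/2) = - \frac{42}{e^{\frac{9}{2}}}; F(2) = - \frac{41}{3 e^{2}}.
Integral = F(9/2) - F(2) = - \frac{42}{e^{\frac{9}{2}}} + \frac{41}{3 e^{2}}.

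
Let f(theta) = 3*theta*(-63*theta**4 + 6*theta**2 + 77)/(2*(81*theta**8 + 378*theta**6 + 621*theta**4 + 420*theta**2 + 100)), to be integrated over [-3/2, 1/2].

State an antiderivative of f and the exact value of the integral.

Recover f(theta) by differentiating a candidate F(theta); any mismatch rules it out.
F(theta) = -5/(12*theta**2 + 8) + 1/(theta**2 + 5/3) is an antiderivative of f.
Check: d/dtheta[-5/(12*theta**2 + 8) + 1/(theta**2 + 5/3)] = (-189*theta**5 + 18*theta**3 + 231*theta)/(162*theta**8 + 756*theta**6 + 1242*theta**4 + 840*theta**2 + 200), which equals f(theta).
F(1/2) = 17/253; F(-3/2) = 37/329.
Integral = F(1/2) - F(-3/2) = -3768/83237.

Antiderivative: F(theta) = -5/(12*theta**2 + 8) + 1/(theta**2 + 5/3); value = -3768/83237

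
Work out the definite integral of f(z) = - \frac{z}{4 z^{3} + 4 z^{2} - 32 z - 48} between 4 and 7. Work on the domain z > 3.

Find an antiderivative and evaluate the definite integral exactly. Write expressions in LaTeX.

The denominator factors as 4 \left(z - 3\right) \left(z + 2\right)^{2}; partial fractions split f into directly integrable pieces: \frac{3}{100 \left(z + 2\right)} - \frac{1}{10 \left(z + 2\right)^{2}} - \frac{3}{100 \left(z - 3\right)}.
F(z) = \frac{- 3 z \log{\left(z - 3 \right)} + 3 z \log{\left(z + 2 \right)} - 6 \log{\left(z - 3 \right)} + 6 \log{\left(z + 2 \right)} + 10}{100 z + 200} is an antiderivative of f.
Check: d/dz[\frac{- 3 z \log{\left(z - 3 \right)} + 3 z \log{\left(z + 2 \right)} - 6 \log{\left(z - 3 \right)} + 6 \log{\left(z + 2 \right)} + 10}{100 z + 200}] = - \frac{z}{4 z^{3} + 4 z^{2} - 32 z - 48} = f(z).
F(7) = - \frac{3 \log{\left(4 \right)}}{100} + \frac{1}{90} + \frac{3 \log{\left(9 \right)}}{100}; F(4) = \frac{1}{60} + \frac{3 \log{\left(6 \right)}}{100}.
Integral = F(7) - F(4) = - \frac{3 \log{\left(6 \right)}}{100} - \frac{3 \log{\left(4 \right)}}{100} - \frac{1}{180} + \frac{3 \log{\left(9 \right)}}{100}.

Antiderivative: F(z) = \frac{- 3 z \log{\left(z - 3 \right)} + 3 z \log{\left(z + 2 \right)} - 6 \log{\left(z - 3 \right)} + 6 \log{\left(z + 2 \right)} + 10}{100 z + 200}; value = - \frac{3 \log{\left(6 \right)}}{100} - \frac{3 \log{\left(4 \right)}}{100} - \frac{1}{180} + \frac{3 \log{\left(9 \right)}}{100}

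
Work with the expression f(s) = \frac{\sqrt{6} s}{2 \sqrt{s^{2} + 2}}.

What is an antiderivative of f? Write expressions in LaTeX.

An antiderivative is F(s) = \frac{\sqrt{6} \sqrt{s^{2} + 2}}{2}.

f matches the chain-rule pattern g'(h)*h' with inner function h(s) = \frac{3 s^{2}}{2} + 3; substituting u = h(s) collapses the integral.
Check: d/ds[\frac{\sqrt{6} \sqrt{s^{2} + 2}}{2}] = \frac{\sqrt{6} s}{2 \sqrt{s^{2} + 2}} = f(s).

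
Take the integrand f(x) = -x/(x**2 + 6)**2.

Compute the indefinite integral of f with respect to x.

The substitution u = 2*x**2 + 12 works: f is exactly (dF/du)*(du/dx) for that inner function.
Check: d/dx[1/(2*(x**2 + 6))] = -x/(x**4 + 12*x**2 + 36), which equals f(x).

F(x) = 1/(2*(x**2 + 6)) + C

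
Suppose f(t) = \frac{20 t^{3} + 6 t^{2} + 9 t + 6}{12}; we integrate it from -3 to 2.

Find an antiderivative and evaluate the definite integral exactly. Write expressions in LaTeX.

Antiderivative: F(t) = \frac{5 t^{4}}{12} + \frac{t^{3}}{6} + \frac{3 t^{2}}{8} + \frac{t}{2}; value = - \frac{165}{8}

Whatever form F(t) takes, F'(t) = f(t) is non-negotiable.
F(t) = \frac{5 t^{4}}{12} + \frac{t^{3}}{6} + \frac{3 t^{2}}{8} + \frac{t}{2} is an antiderivative of f.
Check: d/dt[\frac{5 t^{4}}{12} + \frac{t^{3}}{6} + \frac{3 t^{2}}{8} + \frac{t}{2}] = \frac{5 t^{3}}{3} + \frac{t^{2}}{2} + \frac{3 t}{4} + \frac{1}{2}, which equals f(t).
F(2) = \frac{21}{2}; F(-3) = \frac{249}{8}.
Integral = F(2) - F(-3) = - \frac{165}{8}.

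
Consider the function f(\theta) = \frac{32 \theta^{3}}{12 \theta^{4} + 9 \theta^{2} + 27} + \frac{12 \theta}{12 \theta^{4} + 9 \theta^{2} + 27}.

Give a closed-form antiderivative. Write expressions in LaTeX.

The substitution u = \frac{2 \theta^{4}}{3} + \frac{\theta^{2}}{2} + \frac{3}{2} works: f is exactly (dF/du)*(du/d\theta) for that inner function.
Check: d/d\theta[\frac{2 \log{\left(\frac{2 \theta^{4}}{3} + \frac{\theta^{2}}{2} + \frac{3}{2} \right)}}{3}] = \frac{32 \theta^{3} + 12 \theta}{12 \theta^{4} + 9 \theta^{2} + 27}, which equals f(\theta).

An antiderivative is F(\theta) = \frac{2 \log{\left(\frac{2 \theta^{4}}{3} + \frac{\theta^{2}}{2} + \frac{3}{2} \right)}}{3}.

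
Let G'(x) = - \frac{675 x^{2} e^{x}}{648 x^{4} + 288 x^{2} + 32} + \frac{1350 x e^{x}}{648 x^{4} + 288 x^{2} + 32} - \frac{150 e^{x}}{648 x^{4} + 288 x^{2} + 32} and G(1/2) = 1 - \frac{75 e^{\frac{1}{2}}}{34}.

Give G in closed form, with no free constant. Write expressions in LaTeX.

G'(x) has the shape u'v + uv' for u = - \frac{25}{8 \left(3 x^{2} + \frac{2}{3}\right)} and v = e^{x} — it is the derivative of the product u*v.
A general antiderivative is - \frac{25 e^{x}}{8 \left(3 x^{2} + \frac{2}{3}\right)} + C.
The condition gives C = 1 - \frac{75 e^{\frac{1}{2}}}{34} - (- \frac{75 e^{\frac{1}{2}}}{34}) = 1.
So G(x) = 1 - \frac{25 e^{x}}{24 x^{2} + \frac{16}{3}}.
Check: d/dx[1 - \frac{25 e^{x}}{24 x^{2} + \frac{16}{3}}] = \frac{- 675 x^{2} e^{x} + 1350 x e^{x} - 150 e^{x}}{648 x^{4} + 288 x^{2} + 32}, which equals G'(x).

G(x) = 1 - \frac{25 e^{x}}{24 x^{2} + \frac{16}{3}}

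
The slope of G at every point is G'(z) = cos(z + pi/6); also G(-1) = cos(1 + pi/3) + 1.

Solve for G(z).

Recover the given G'(z) by differentiating a candidate G(z); any mismatch rules it out.
A general antiderivative is sin(z + pi/6) + C.
The condition gives C = cos(1 + pi/3) + 1 - (cos(1 + pi/3)) = 1.
So G(z) = sin(z + pi/6) + 1.
Check: d/dz[sin(z + pi/6) + 1] = cos(z + pi/6) = G'(z).

G(z) = sin(z + pi/6) + 1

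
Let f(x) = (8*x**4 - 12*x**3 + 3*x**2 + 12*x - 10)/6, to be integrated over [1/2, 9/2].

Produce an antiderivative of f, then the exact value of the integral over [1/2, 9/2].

Antiderivative: F(x) = x*(8*x**4 - 15*x**3 + 5*x**2 + 30*x - 50)/30; value = 9467/30

Recover f(x) by differentiating a candidate F(x); any mismatch rules it out.
F(x) = x*(8*x**4 - 15*x**3 + 5*x**2 + 30*x - 50)/30 is an antiderivative of f.
Check: d/dx[x*(8*x**4 - 15*x**3 + 5*x**2 + 30*x - 50)/30] = 4*x**4/3 - 2*x**3 + x**2/2 + 2*x - 5/3, which equals f(x).
F(9/2) = 50397/160; F(1/2) = -281/480.
Integral = F(9/2) - F(1/2) = 9467/30.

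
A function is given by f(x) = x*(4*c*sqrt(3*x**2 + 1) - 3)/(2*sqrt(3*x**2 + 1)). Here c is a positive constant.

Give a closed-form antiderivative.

An antiderivative is F(x) = c*x**2 - sqrt(3*x**2 + 1)/2.

Recover f(x) by differentiating a candidate F(x); any mismatch rules it out.
Check: d/dx[c*x**2 - sqrt(3*x**2 + 1)/2] = (4*c*x*sqrt(3*x**2 + 1) - 3*x)/(2*sqrt(3*x**2 + 1)), which equals f(x).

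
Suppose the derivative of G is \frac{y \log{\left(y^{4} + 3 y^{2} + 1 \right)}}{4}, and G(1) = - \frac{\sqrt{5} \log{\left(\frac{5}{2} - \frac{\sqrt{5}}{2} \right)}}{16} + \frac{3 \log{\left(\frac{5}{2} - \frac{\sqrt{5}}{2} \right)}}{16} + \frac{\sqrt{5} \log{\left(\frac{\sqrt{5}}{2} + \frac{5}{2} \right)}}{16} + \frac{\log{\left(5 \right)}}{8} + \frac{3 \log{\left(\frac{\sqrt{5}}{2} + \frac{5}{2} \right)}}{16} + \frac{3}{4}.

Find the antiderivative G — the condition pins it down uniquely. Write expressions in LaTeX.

G(y) = \frac{2 y^{2} \log{\left(y^{4} + 3 y^{2} + 1 \right)} - 4 y^{2} - \left(-3 + \sqrt{5}\right) \log{\left(y^{2} - \frac{\sqrt{5}}{2} + \frac{3}{2} \right)} - \left(-3 - \sqrt{5}\right) \log{\left(y^{2} + \frac{\sqrt{5}}{2} + \frac{3}{2} \right)} + 16}{16}

The proposed G(y) is checked by its d/dy: the result must match the given G'(y).
A general antiderivative is \frac{y^{2} \log{\left(y^{4} + 3 y^{2} + 1 \right)}}{8} - \frac{y^{2}}{4} - \left(- \frac{3}{16} + \frac{\sqrt{5}}{16}\right) \log{\left(y^{2} - \frac{\sqrt{5}}{2} + \frac{3}{2} \right)} - \left(- \frac{3}{16} - \frac{\sqrt{5}}{16}\right) \log{\left(y^{2} + \frac{\sqrt{5}}{2} + \frac{3}{2} \right)} + C.
The condition gives C = - \frac{\sqrt{5} \log{\left(\frac{5}{2} - \frac{\sqrt{5}}{2} \right)}}{16} + \frac{3 \log{\left(\frac{5}{2} - \frac{\sqrt{5}}{2} \right)}}{16} + \frac{\sqrt{5} \log{\left(\frac{\sqrt{5}}{2} + \frac{5}{2} \right)}}{16} + \frac{\log{\left(5 \right)}}{8} + \frac{3 \log{\left(\frac{\sqrt{5}}{2} + \frac{5}{2} \right)}}{16} + \frac{3}{4} - (- \frac{1}{4} - \frac{\sqrt{5} \log{\left(\frac{5}{2} - \frac{\sqrt{5}}{2} \right)}}{16} + \frac{3 \log{\left(\frac{5}{2} - \frac{\sqrt{5}}{2} \right)}}{16} + \frac{\sqrt{5} \log{\left(\frac{\sqrt{5}}{2} + \frac{5}{2} \right)}}{16} + \frac{\log{\left(5 \right)}}{8} + \frac{3 \log{\left(\frac{\sqrt{5}}{2} + \frac{5}{2} \right)}}{16}) = 1.
So G(y) = \frac{2 y^{2} \log{\left(y^{4} + 3 y^{2} + 1 \right)} - 4 y^{2} - \left(-3 + \sqrt{5}\right) \log{\left(y^{2} - \frac{\sqrt{5}}{2} + \frac{3}{2} \right)} - \left(-3 - \sqrt{5}\right) \log{\left(y^{2} + \frac{\sqrt{5}}{2} + \frac{3}{2} \right)} + 16}{16}.
Check: d/dy[\frac{2 y^{2} \log{\left(y^{4} + 3 y^{2} + 1 \right)} - 4 y^{2} - \left(-3 + \sqrt{5}\right) \log{\left(y^{2} - \frac{\sqrt{5}}{2} + \frac{3}{2} \right)} - \left(-3 - \sqrt{5}\right) \log{\left(y^{2} + \frac{\sqrt{5}}{2} + \frac{3}{2} \right)} + 16}{16}] = \frac{y \log{\left(y^{4} + 3 y^{2} + 1 \right)}}{4} = G'(y).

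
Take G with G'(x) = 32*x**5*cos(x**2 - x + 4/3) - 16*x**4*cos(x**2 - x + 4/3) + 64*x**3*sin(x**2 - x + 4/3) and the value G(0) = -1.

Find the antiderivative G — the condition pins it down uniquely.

Recognize the product-rule pattern: G'(x) = u'v + uv' with u = 16*x**4, v = sin(x**2 - x + 4/3), so integration by parts undoes it.
A general antiderivative is 16*x**4*sin(x**2 - x + 4/3) + C.
The condition gives C = -1 - (0) = -1.
So G(x) = 16*x**4*sin(x**2 - x + 4/3) - 1.
Check: d/dx[16*x**4*sin(x**2 - x + 4/3) - 1] = 32*x**5*cos(x**2 - x + 4/3) - 16*x**4*cos(x**2 - x + 4/3) + 64*x**3*sin(x**2 - x + 4/3) = G'(x).

G(x) = 16*x**4*sin(x**2 - x + 4/3) - 1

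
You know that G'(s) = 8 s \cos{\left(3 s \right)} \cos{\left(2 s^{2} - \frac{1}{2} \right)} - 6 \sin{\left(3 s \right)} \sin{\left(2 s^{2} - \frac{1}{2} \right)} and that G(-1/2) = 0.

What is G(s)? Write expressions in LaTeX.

G'(s) has the shape u'v + uv' for u = 2 \cos{\left(3 s \right)} and v = \sin{\left(2 s^{2} - \frac{1}{2} \right)} — it is the derivative of the product u*v.
A general antiderivative is 2 \sin{\left(2 s^{2} - \frac{1}{2} \right)} \cos{\left(3 s \right)} + C.
The condition gives C = 0 - (0) = 0.
So G(s) = 2 \sin{\left(2 s^{2} - \frac{1}{2} \right)} \cos{\left(3 s \right)}.
Check: d/ds[2 \sin{\left(2 s^{2} - \frac{1}{2} \right)} \cos{\left(3 s \right)}] = 8 s \cos{\left(3 s \right)} \cos{\left(2 s^{2} - \frac{1}{2} \right)} - 6 \sin{\left(3 s \right)} \sin{\left(2 s^{2} - \frac{1}{2} \right)} = G'(s).

G(s) = 2 \sin{\left(2 s^{2} - \frac{1}{2} \right)} \cos{\left(3 s \right)}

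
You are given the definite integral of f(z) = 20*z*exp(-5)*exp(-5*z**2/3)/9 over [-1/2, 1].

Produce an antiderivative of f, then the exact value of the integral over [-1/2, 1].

Antiderivative: F(z) = -2*exp(-5)*exp(-5*z**2/3)/3; value = -2*exp(-20/3)/3 + 2*exp(-65/12)/3

The substitution u = -5*z**2/3 - 5 works: f is exactly (dF/du)*(du/dz) for that inner function.
F(z) = -2*exp(-5)*exp(-5*z**2/3)/3 is an antiderivative of f.
Check: d/dz[-2*exp(-5)*exp(-5*z**2/3)/3] = 20*z*exp(-5)*exp(-5*z**2/3)/9 = f(z).
F(1) = -2*exp(-20/3)/3; F(-1/2) = -2*exp(-65/12)/3.
Integral = F(1) - F(-1/2) = -2*exp(-20/3)/3 + 2*exp(-65/12)/3.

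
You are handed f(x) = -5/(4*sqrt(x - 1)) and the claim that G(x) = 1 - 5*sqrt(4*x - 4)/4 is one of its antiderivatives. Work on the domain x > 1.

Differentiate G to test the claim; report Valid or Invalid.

d/dx[G] = -5/(4*sqrt(x - 1))
This equals f(x) exactly, so the claim holds.

Valid. The derivative of G reproduces f.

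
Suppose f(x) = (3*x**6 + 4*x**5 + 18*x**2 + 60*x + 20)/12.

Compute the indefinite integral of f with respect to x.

F(x) = x*(9*x**6 + 14*x**5 + 126*x**2 + 630*x + 420)/252 + C

For F(x) to be correct the identity F'(x) - f(x) = 0 must hold.
Check: d/dx[x*(9*x**6 + 14*x**5 + 126*x**2 + 630*x + 420)/252] = x**6/4 + x**5/3 + 3*x**2/2 + 5*x + 5/3, which equals f(x).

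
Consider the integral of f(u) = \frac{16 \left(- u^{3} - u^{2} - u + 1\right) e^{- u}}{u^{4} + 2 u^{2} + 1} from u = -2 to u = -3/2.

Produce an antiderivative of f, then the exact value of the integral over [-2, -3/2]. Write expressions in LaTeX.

Differentiate the proposed F(u) back; it has to land on f(u) exactly.
F(u) = \frac{16 u e^{- u}}{u^{2} + 1} is an antiderivative of f.
Check: d/du[\frac{16 u e^{- u}}{u^{2} + 1}] = \frac{- 16 u^{3} - 16 u^{2} - 16 u + 16}{u^{4} e^{u} + 2 u^{2} e^{u} + e^{u}}, which equals f(u).
F(-3/2) = - \frac{96 e^{\frac{3}{2}}}{13}; F(-2) = - \frac{32 e^{2}}{5}.
Integral = F(-3/2) - F(-2) = - \frac{96 e^{\frac{3}{2}}}{13} + \frac{32 e^{2}}{5}.

Antiderivative: F(u) = \frac{16 u e^{- u}}{u^{2} + 1}; value = - \frac{96 e^{\frac{3}{2}}}{13} + \frac{32 e^{2}}{5}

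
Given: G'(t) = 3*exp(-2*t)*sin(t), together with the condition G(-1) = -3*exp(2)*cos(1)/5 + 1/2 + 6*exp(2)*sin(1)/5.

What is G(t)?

G(t) = (5*exp(2*t) - 12*sin(t) - 6*cos(t))*exp(-2*t)/10

Recover the given G'(t) by differentiating a candidate G(t); any mismatch rules it out.
A general antiderivative is -6*exp(-2*t)*sin(t)/5 - 3*exp(-2*t)*cos(t)/5 + C.
The condition gives C = -3*exp(2)*cos(1)/5 + 1/2 + 6*exp(2)*sin(1)/5 - (-3*exp(2)*cos(1)/5 + 6*exp(2)*sin(1)/5) = 1/2.
So G(t) = (5*exp(2*t) - 12*sin(t) - 6*cos(t))*exp(-2*t)/10.
Check: d/dt[(5*exp(2*t) - 12*sin(t) - 6*cos(t))*exp(-2*t)/10] = 3*exp(-2*t)*sin(t) = G'(t).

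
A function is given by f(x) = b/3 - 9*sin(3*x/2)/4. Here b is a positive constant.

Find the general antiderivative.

Since d/dx undoes antidifferentiation here, F'(x) = f(x) is required of F(x).
Check: d/dx[(2*b*x + 9*cos(3*x/2))/6] = b/3 - 9*sin(3*x/2)/4 = f(x).

F(x) = (2*b*x + 9*cos(3*x/2))/6 + C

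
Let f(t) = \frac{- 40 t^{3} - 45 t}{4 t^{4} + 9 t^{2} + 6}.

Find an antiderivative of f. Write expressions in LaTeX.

f matches the chain-rule pattern g'(h)*h' with inner function h(t) = \frac{2 t^{4}}{3} + \frac{3 t^{2}}{2} + 1; substituting u = h(t) collapses the integral.
Check: d/dt[- \frac{5 \log{\left(\frac{2 t^{4}}{3} + \frac{3 t^{2}}{2} + 1 \right)}}{2}] = \frac{- 40 t^{3} - 45 t}{4 t^{4} + 9 t^{2} + 6} = f(t).

An antiderivative is F(t) = - \frac{5 \log{\left(\frac{2 t^{4}}{3} + \frac{3 t^{2}}{2} + 1 \right)}}{2}.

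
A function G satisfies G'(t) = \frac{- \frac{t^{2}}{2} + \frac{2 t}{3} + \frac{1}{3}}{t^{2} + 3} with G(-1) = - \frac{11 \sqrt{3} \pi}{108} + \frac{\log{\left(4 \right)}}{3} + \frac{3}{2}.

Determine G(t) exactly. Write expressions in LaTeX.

Any candidate G(t) must reproduce the stated G'(t) exactly.
A general antiderivative is - \frac{t}{2} + \frac{\log{\left(t^{2} + 3 \right)}}{3} + \frac{11 \sqrt{3} \operatorname{atan}{\left(\frac{\sqrt{3} t}{3} \right)}}{18} + C.
The condition gives C = - \frac{11 \sqrt{3} \pi}{108} + \frac{\log{\left(4 \right)}}{3} + \frac{3}{2} - (- \frac{11 \sqrt{3} \pi}{108} + \frac{\log{\left(4 \right)}}{3} + \frac{1}{2}) = 1.
So G(t) = \frac{- 9 t + 6 \log{\left(t^{2} + 3 \right)} + 11 \sqrt{3} \operatorname{atan}{\left(\frac{\sqrt{3} t}{3} \right)} + 18}{18}.
Check: d/dt[\frac{- 9 t + 6 \log{\left(t^{2} + 3 \right)} + 11 \sqrt{3} \operatorname{atan}{\left(\frac{\sqrt{3} t}{3} \right)} + 18}{18}] = \frac{- 3 t^{2} + 4 t + 2}{6 t^{2} + 18}, which equals G'(t).

G(t) = \frac{- 9 t + 6 \log{\left(t^{2} + 3 \right)} + 11 \sqrt{3} \operatorname{atan}{\left(\frac{\sqrt{3} t}{3} \right)} + 18}{18}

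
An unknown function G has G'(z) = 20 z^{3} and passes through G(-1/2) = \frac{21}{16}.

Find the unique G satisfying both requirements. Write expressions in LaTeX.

G(z) = 5 z^{4} + 1

Any candidate G(z) must reproduce the stated G'(z) exactly.
A general antiderivative is 5 z^{4} + 1 + C.
The condition gives C = \frac{21}{16} - (\frac{21}{16}) = 0.
So G(z) = 5 z^{4} + 1.
Check: d/dz[5 z^{4} + 1] = 20 z^{3} = G'(z).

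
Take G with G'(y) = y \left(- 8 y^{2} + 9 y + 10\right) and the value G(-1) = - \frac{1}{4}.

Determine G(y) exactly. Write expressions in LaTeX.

G(y) = - 2 y^{4} + 3 y^{3} + 5 y^{2} - \frac{1}{4}

Whatever form G(y) takes, its d/dy must return the stated G'(y).
A general antiderivative is - 2 y^{4} + 3 y^{3} + 5 y^{2} + \frac{3}{4} + C.
The condition gives C = - \frac{1}{4} - (\frac{3}{4}) = -1.
So G(y) = - 2 y^{4} + 3 y^{3} + 5 y^{2} - \frac{1}{4}.
Check: d/dy[- 2 y^{4} + 3 y^{3} + 5 y^{2} - \frac{1}{4}] = - 8 y^{3} + 9 y^{2} + 10 y, which equals G'(y).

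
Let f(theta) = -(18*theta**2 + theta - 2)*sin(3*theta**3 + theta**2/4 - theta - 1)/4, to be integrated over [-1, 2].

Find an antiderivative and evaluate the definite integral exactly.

Antiderivative: F(theta) = cos(3*theta**3 + theta**2/4 - theta - 1)/2; value = cos(22)/2 - cos(11/4)/2

f matches the chain-rule pattern g'(h)*h' with inner function h(theta) = 3*theta**3 + theta**2/4 - theta - 1; substituting u = h(theta) collapses the integral.
F(theta) = cos(3*theta**3 + theta**2/4 - theta - 1)/2 is an antiderivative of f.
Check: d/dtheta[cos(3*theta**3 + theta**2/4 - theta - 1)/2] = -9*theta**2*sin(3*theta**3 + theta**2/4 - theta - 1)/2 - theta*sin(3*theta**3 + theta**2/4 - theta - 1)/4 + sin(3*theta**3 + theta**2/4 - theta - 1)/2, which equals f(theta).
F(2) = cos(22)/2; F(-1) = cos(11/4)/2.
Integral = F(2) - F(-1) = cos(22)/2 - cos(11/4)/2.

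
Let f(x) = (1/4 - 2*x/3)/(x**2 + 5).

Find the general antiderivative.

F(x) = -log(x**2 + 5)/3 + sqrt(5)*atan(sqrt(5)*x/5)/20 + C

Any candidate F(x) must reproduce f(x) exactly when differentiated.
Check: d/dx[-log(x**2 + 5)/3 + sqrt(5)*atan(sqrt(5)*x/5)/20] = (3 - 8*x)/(12*x**2 + 60), which equals f(x).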